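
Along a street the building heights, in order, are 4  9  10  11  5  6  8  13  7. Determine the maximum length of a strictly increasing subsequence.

5

Let dp[i] be the length of the longest such subsequence ending at index i:
i:      1  2  3  4  5  6  7  8  9
a[i]:   4  9 10 11  5  6  8 13  7
dp:     1  2  3  4  2  3  4  5  4
Maximum dp value is 5.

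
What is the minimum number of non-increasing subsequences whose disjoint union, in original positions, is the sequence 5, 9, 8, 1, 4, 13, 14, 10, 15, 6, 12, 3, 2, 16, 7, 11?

6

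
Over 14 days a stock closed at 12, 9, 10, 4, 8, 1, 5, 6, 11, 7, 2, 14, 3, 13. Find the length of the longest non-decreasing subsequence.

5

Track the smallest tail for each achievable length (allowing ties):
12 → extends → [12]
9 → replaces 12 → [9]
10 → extends → [9, 10]
4 → replaces 9 → [4, 10]
8 → replaces 10 → [4, 8]
1 → replaces 4 → [1, 8]
5 → replaces 8 → [1, 5]
6 → extends → [1, 5, 6]
11 → extends → [1, 5, 6, 11]
7 → replaces 11 → [1, 5, 6, 7]
2 → replaces 5 → [1, 2, 6, 7]
14 → extends → [1, 2, 6, 7, 14]
3 → replaces 6 → [1, 2, 3, 7, 14]
13 → replaces 14 → [1, 2, 3, 7, 13]
Five tails, so the longest non-decreasing subsequence has length 5 (e.g. 4, 5, 6, 11, 14).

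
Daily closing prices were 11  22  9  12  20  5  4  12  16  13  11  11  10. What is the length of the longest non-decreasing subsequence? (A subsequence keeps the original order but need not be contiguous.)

4

Track the smallest tail for each achievable length (allowing ties):
11 → extends → [11]
22 → extends → [11, 22]
9 → replaces 11 → [9, 22]
12 → replaces 22 → [9, 12]
20 → extends → [9, 12, 20]
5 → replaces 9 → [5, 12, 20]
4 → replaces 5 → [4, 12, 20]
12 → replaces 20 → [4, 12, 12]
16 → extends → [4, 12, 12, 16]
13 → replaces 16 → [4, 12, 12, 13]
11 → replaces 12 → [4, 11, 12, 13]
11 → replaces 12 → [4, 11, 11, 13]
10 → replaces 11 → [4, 10, 11, 13]
Four tails, so the longest non-decreasing subsequence has length 4 (e.g. 11, 12, 12, 16).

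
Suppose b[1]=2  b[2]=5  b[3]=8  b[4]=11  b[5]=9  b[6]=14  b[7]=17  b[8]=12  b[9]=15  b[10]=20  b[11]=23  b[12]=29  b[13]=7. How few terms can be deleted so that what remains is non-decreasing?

Fewest deletions = n − (longest non-decreasing subsequence).
Patience tails:
2 → extends → [2]
5 → extends → [2, 5]
8 → extends → [2, 5, 8]
11 → extends → [2, 5, 8, 11]
9 → replaces 11 → [2, 5, 8, 9]
14 → extends → [2, 5, 8, 9, 14]
17 → extends → [2, 5, 8, 9, 14, 17]
12 → replaces 14 → [2, 5, 8, 9, 12, 17]
15 → replaces 17 → [2, 5, 8, 9, 12, 15]
20 → extends → [2, 5, 8, 9, 12, 15, 20]
23 → extends → [2, 5, 8, 9, 12, 15, 20, 23]
29 → extends → [2, 5, 8, 9, 12, 15, 20, 23, 29]
7 → replaces 8 → [2, 5, 7, 9, 12, 15, 20, 23, 29]
Longest non-decreasing subsequence has length 9, so deletions = 13 − 9 = 4.

4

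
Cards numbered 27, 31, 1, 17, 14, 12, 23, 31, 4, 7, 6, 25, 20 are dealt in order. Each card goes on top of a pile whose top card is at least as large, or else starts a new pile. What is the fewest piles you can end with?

Place each on the leftmost legal pile:
27 → new pile 1 (tops now [27])
31 → new pile 2 (tops now [27, 31])
1 → pile 1 (tops now [1, 31])
17 → pile 2 (tops now [1, 17])
14 → pile 2 (tops now [1, 14])
12 → pile 2 (tops now [1, 12])
23 → new pile 3 (tops now [1, 12, 23])
31 → new pile 4 (tops now [1, 12, 23, 31])
4 → pile 2 (tops now [1, 4, 23, 31])
7 → pile 3 (tops now [1, 4, 7, 31])
6 → pile 3 (tops now [1, 4, 6, 31])
25 → pile 4 (tops now [1, 4, 6, 25])
20 → pile 4 (tops now [1, 4, 6, 20])
Four piles.

4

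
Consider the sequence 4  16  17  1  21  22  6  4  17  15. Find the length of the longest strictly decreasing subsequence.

Let dp[i] be the longest strictly decreasing subsequence ending at i:
i:      1  2  3  4  5  6  7  8  9 10
a[i]:   4 16 17  1 21 22  6  4 17 15
dp:     1  1  1  2  1  1  2  3  2  3
Maximum is 3.

3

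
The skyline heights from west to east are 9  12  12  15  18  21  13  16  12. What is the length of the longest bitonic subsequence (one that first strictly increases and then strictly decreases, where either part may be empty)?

inc[i] = longest strictly increasing subsequence ending at i; dec[i] = longest strictly decreasing subsequence starting at i:
i:      1  2  3  4  5  6  7  8  9
a[i]:   9 12 12 15 18 21 13 16 12
inc:    1  2  2  3  4  5  3  4  2
dec:    1  1  1  3  3  3  2  2  1
Best peak at i=6 (value 21): inc=5, dec=3, length 5+3−1 = 7.

7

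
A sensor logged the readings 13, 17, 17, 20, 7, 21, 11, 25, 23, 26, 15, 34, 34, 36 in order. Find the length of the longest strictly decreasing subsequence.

Negate each value so 'decreasing' becomes 'increasing', then run patience tails on the negated sequence:
-13 → extends → [-13]
-17 → replaces -13 → [-17]
-17 → already a tail → [-17]
-20 → replaces -17 → [-20]
-7 → extends → [-20, -7]
-21 → replaces -20 → [-21, -7]
-11 → replaces -7 → [-21, -11]
-25 → replaces -21 → [-25, -11]
-23 → replaces -11 → [-25, -23]
-26 → replaces -25 → [-26, -23]
-15 → extends → [-26, -23, -15]
-34 → replaces -26 → [-34, -23, -15]
-34 → already a tail → [-34, -23, -15]
-36 → replaces -34 → [-36, -23, -15]
Three tails, so the longest strictly decreasing subsequence of the original has length 3.

3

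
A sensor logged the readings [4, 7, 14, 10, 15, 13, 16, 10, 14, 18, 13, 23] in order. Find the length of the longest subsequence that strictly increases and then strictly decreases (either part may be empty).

7

inc[i] = longest strictly increasing subsequence ending at i; dec[i] = longest strictly decreasing subsequence starting at i:
i:      1  2  3  4  5  6  7  8  9 10 11 12
a[i]:   4  7 14 10 15 13 16 10 14 18 13 23
inc:    1  2  3  3  4  4  5  3  5  6  4  7
dec:    1  1  3  1  3  2  3  1  2  2  1  1
Best peak at i=7 (value 16): inc=5, dec=3, length 5+3−1 = 7.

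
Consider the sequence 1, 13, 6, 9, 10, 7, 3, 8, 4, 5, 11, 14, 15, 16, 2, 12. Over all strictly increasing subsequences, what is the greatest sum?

82

Let S[i] be the best sum of a strictly increasing subsequence ending at i:
i:      1  2  3  4  5  6  7  8  9 10 11 12 13 14 15 16
a[i]:   1 13  6  9 10  7  3  8  4  5 11 14 15 16  2 12
S:      1 14  7 16 26 14  4 22  8 13 37 51 66 82  3 49
Maximum is 82 (e.g. 1 + 6 + 9 + 10 + 11 + 14 + 15 + 16).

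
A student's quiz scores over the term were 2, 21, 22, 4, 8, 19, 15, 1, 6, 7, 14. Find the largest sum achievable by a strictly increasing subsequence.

Let S[i] be the best sum of a strictly increasing subsequence ending at i:
i:      1  2  3  4  5  6  7  8  9 10 11
a[i]:   2 21 22  4  8 19 15  1  6  7 14
S:      2 23 45  6 14 33 29  1 12 19 33
Maximum is 45 (e.g. 2 + 21 + 22).

45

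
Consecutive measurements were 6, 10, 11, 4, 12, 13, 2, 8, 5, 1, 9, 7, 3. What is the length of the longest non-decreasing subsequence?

5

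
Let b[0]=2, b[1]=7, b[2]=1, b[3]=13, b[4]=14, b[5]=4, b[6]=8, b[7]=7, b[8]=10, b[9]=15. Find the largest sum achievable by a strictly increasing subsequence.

51

Let S[i] be the best sum of a strictly increasing subsequence ending at i:
i:      0  1  2  3  4  5  6  7  8  9
b[i]:   2  7  1 13 14  4  8  7 10 15
S:      2  9  1 22 36  6 17 13 27 51
Maximum is 51 (e.g. 2 + 7 + 13 + 14 + 15).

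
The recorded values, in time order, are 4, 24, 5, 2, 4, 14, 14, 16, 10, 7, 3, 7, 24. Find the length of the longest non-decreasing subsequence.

6

Let dp[i] be the length of the longest such subsequence ending at index i:
i:      1  2  3  4  5  6  7  8  9 10 11 12 13
a[i]:   4 24  5  2  4 14 14 16 10  7  3  7 24
dp:     1  2  2  1  2  3  4  5  3  3  2  4  6
Maximum dp value is 6.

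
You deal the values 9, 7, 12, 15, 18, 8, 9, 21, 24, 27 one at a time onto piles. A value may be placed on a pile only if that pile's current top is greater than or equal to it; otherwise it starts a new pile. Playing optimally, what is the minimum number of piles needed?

The minimum number of non-increasing subsequences covering a sequence equals the length of its longest strictly increasing subsequence.
LIS length is 7 (e.g. 9, 12, 15, 18, 21, 24, 27), so 7 piles are needed.

7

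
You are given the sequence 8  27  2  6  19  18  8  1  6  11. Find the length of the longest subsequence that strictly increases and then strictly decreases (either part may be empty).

inc[i] = longest strictly increasing subsequence ending at i; dec[i] = longest strictly decreasing subsequence starting at i:
i:      1  2  3  4  5  6  7  8  9 10
a[i]:   8 27  2  6 19 18  8  1  6 11
inc:    1  2  1  2  3  3  3  1  2  4
dec:    3  5  2  2  4  3  2  1  1  1
Best peak at i=2 (value 27): inc=2, dec=5, length 2+5−1 = 6.

6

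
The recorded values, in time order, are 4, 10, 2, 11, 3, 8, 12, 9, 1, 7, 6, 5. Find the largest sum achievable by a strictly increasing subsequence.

Let S[i] be the best sum of a strictly increasing subsequence ending at i:
i:      1  2  3  4  5  6  7  8  9 10 11 12
a[i]:   4 10  2 11  3  8 12  9  1  7  6  5
S:      4 14  2 25  5 13 37 22  1 12 11 10
Maximum is 37 (e.g. 4 + 10 + 11 + 12).

37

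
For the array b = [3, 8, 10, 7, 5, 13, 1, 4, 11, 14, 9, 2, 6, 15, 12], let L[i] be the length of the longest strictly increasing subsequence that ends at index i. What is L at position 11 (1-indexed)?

dp[i] = 1 + max{dp[j] : j<i, b[j]<b[i]} (or 1 if no such j):
i:      1  2  3  4  5  6  7  8  9 10 11 12 13 14 15
b[i]:   3  8 10  7  5 13  1  4 11 14  9  2  6 15 12
dp:     1  2  3  2  2  4  1  2  4  5  3  2  3  6  5
At index 11 the value is 3.

3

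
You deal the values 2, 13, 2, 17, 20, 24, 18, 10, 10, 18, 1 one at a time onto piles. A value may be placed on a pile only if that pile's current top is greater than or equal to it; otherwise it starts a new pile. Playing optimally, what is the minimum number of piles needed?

The minimum number of non-increasing subsequences covering a sequence equals the length of its longest strictly increasing subsequence.
LIS length is 5 (e.g. 2, 13, 17, 20, 24), so 5 piles are needed.

5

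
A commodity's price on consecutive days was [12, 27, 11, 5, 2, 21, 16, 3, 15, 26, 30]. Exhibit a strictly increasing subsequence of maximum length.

2, 3, 15, 26, 30

Patience tails give the LIS length; then backtrack through the dp parents:
12 → extends → [12]
27 → extends → [12, 27]
11 → replaces 12 → [11, 27]
5 → replaces 11 → [5, 27]
2 → replaces 5 → [2, 27]
21 → replaces 27 → [2, 21]
16 → replaces 21 → [2, 16]
3 → replaces 16 → [2, 3]
15 → extends → [2, 3, 15]
26 → extends → [2, 3, 15, 26]
30 → extends → [2, 3, 15, 26, 30]
Length 5; one witness is 2, 3, 15, 26, 30.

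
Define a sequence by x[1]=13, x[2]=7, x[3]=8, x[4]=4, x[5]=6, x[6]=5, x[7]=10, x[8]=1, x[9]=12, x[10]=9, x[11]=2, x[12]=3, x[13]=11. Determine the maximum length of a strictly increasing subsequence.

Let dp[i] be the length of the longest such subsequence ending at index i:
i:      1  2  3  4  5  6  7  8  9 10 11 12 13
x[i]:  13  7  8  4  6  5 10  1 12  9  2  3 11
dp:     1  1  2  1  2  2  3  1  4  3  2  3  4
Maximum dp value is 4.

4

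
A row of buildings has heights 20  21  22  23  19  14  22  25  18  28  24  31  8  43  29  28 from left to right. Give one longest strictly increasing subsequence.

20, 21, 22, 23, 25, 28, 31, 43

Patience tails give the LIS length; then backtrack through the dp parents:
20 → extends → [20]
21 → extends → [20, 21]
22 → extends → [20, 21, 22]
23 → extends → [20, 21, 22, 23]
19 → replaces 20 → [19, 21, 22, 23]
14 → replaces 19 → [14, 21, 22, 23]
22 → already a tail → [14, 21, 22, 23]
25 → extends → [14, 21, 22, 23, 25]
18 → replaces 21 → [14, 18, 22, 23, 25]
28 → extends → [14, 18, 22, 23, 25, 28]
24 → replaces 25 → [14, 18, 22, 23, 24, 28]
31 → extends → [14, 18, 22, 23, 24, 28, 31]
8 → replaces 14 → [8, 18, 22, 23, 24, 28, 31]
43 → extends → [8, 18, 22, 23, 24, 28, 31, 43]
29 → replaces 31 → [8, 18, 22, 23, 24, 28, 29, 43]
28 → already a tail → [8, 18, 22, 23, 24, 28, 29, 43]
Length 8; one witness is 20, 21, 22, 23, 25, 28, 31, 43.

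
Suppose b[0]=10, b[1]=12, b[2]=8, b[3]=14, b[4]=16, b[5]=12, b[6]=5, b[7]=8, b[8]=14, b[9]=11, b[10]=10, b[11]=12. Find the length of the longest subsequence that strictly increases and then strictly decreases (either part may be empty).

7

inc[i] = longest strictly increasing subsequence ending at i; dec[i] = longest strictly decreasing subsequence starting at i:
i:      0  1  2  3  4  5  6  7  8  9 10 11
b[i]:  10 12  8 14 16 12  5  8 14 11 10 12
inc:    1  2  1  3  4  2  1  2  3  3  3  4
dec:    3  3  2  4  4  3  1  1  3  2  1  1
Best peak at i=4 (value 16): inc=4, dec=4, length 4+4−1 = 7.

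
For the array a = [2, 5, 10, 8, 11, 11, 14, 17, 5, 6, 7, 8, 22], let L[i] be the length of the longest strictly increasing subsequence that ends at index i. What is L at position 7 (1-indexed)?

5

dp[i] = 1 + max{dp[j] : j<i, a[j]<a[i]} (or 1 if no such j):
i:      1  2  3  4  5  6  7  8  9 10 11 12 13
a[i]:   2  5 10  8 11 11 14 17  5  6  7  8 22
dp:     1  2  3  3  4  4  5  6  2  3  4  5  7
At index 7 the value is 5.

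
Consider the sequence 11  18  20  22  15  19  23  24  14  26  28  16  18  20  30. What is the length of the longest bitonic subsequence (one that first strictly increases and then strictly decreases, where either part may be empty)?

9

inc[i] = longest strictly increasing subsequence ending at i; dec[i] = longest strictly decreasing subsequence starting at i:
i:      1  2  3  4  5  6  7  8  9 10 11 12 13 14 15
a[i]:  11 18 20 22 15 19 23 24 14 26 28 16 18 20 30
inc:    1  2  3  4  2  3  5  6  2  7  8  3  4  5  9
dec:    1  3  3  3  2  2  2  2  1  2  2  1  1  1  1
Best peak at i=11 (value 28): inc=8, dec=2, length 8+2−1 = 9.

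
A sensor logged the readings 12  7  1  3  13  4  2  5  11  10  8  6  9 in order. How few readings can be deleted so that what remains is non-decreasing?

7

Fewest deletions = n − (longest non-decreasing subsequence).
i:      1  2  3  4  5  6  7  8  9 10 11 12 13
a[i]:  12  7  1  3 13  4  2  5 11 10  8  6  9
dp:     1  1  1  2  3  3  2  4  5  5  5  5  6
max dp = 6, so deletions = 13 − 6 = 7.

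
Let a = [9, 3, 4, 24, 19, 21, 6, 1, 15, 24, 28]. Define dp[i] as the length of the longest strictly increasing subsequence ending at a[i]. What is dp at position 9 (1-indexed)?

dp[i] = 1 + max{dp[j] : j<i, a[j]<a[i]} (or 1 if no such j):
i:      1  2  3  4  5  6  7  8  9 10 11
a[i]:   9  3  4 24 19 21  6  1 15 24 28
dp:     1  1  2  3  3  4  3  1  4  5  6
At index 9 the value is 4.

4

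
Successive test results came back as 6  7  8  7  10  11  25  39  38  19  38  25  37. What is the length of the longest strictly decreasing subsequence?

3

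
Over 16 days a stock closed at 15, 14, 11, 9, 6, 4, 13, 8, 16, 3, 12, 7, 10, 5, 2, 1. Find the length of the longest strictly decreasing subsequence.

Negate each value so 'decreasing' becomes 'increasing', then run patience tails on the negated sequence:
-15 → extends → [-15]
-14 → extends → [-15, -14]
-11 → extends → [-15, -14, -11]
-9 → extends → [-15, -14, -11, -9]
-6 → extends → [-15, -14, -11, -9, -6]
-4 → extends → [-15, -14, -11, -9, -6, -4]
-13 → replaces -11 → [-15, -14, -13, -9, -6, -4]
-8 → replaces -6 → [-15, -14, -13, -9, -8, -4]
-16 → replaces -15 → [-16, -14, -13, -9, -8, -4]
-3 → extends → [-16, -14, -13, -9, -8, -4, -3]
-12 → replaces -9 → [-16, -14, -13, -12, -8, -4, -3]
-7 → replaces -4 → [-16, -14, -13, -12, -8, -7, -3]
-10 → replaces -8 → [-16, -14, -13, -12, -10, -7, -3]
-5 → replaces -3 → [-16, -14, -13, -12, -10, -7, -5]
-2 → extends → [-16, -14, -13, -12, -10, -7, -5, -2]
-1 → extends → [-16, -14, -13, -12, -10, -7, -5, -2, -1]
Nine tails, so the longest strictly decreasing subsequence of the original has length 9.

9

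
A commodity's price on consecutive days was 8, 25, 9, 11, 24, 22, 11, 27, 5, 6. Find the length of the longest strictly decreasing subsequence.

Negate each value so 'decreasing' becomes 'increasing', then run patience tails on the negated sequence:
-8 → extends → [-8]
-25 → replaces -8 → [-25]
-9 → extends → [-25, -9]
-11 → replaces -9 → [-25, -11]
-24 → replaces -11 → [-25, -24]
-22 → extends → [-25, -24, -22]
-11 → extends → [-25, -24, -22, -11]
-27 → replaces -25 → [-27, -24, -22, -11]
-5 → extends → [-27, -24, -22, -11, -5]
-6 → replaces -5 → [-27, -24, -22, -11, -6]
Five tails, so the longest strictly decreasing subsequence of the original has length 5.

5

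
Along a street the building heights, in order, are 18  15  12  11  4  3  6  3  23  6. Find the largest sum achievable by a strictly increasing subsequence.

Let S[i] be the best sum of a strictly increasing subsequence ending at i:
i:      1  2  3  4  5  6  7  8  9 10
a[i]:  18 15 12 11  4  3  6  3 23  6
S:     18 15 12 11  4  3 10  3 41 10
Maximum is 41 (e.g. 18 + 23).

41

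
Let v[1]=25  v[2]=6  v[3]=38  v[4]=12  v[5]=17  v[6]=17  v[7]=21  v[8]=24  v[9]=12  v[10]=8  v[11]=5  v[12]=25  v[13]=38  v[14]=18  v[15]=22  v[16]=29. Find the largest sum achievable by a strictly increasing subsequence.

143

Let S[i] be the best sum of a strictly increasing subsequence ending at i:
i:       1   2   3   4   5   6   7   8   9  10  11  12  13  14  15  16
v[i]:   25   6  38  12  17  17  21  24  12   8   5  25  38  18  22  29
S:      25   6  63  18  35  35  56  80  18  14   5 105 143  53  78 134
Maximum is 143 (e.g. 6 + 12 + 17 + 21 + 24 + 25 + 38).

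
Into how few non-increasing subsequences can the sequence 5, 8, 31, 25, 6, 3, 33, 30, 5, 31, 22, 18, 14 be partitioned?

5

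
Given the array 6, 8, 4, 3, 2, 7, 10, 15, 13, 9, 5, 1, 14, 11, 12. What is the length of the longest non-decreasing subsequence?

Track the smallest tail for each achievable length (allowing ties):
6 → extends → [6]
8 → extends → [6, 8]
4 → replaces 6 → [4, 8]
3 → replaces 4 → [3, 8]
2 → replaces 3 → [2, 8]
7 → replaces 8 → [2, 7]
10 → extends → [2, 7, 10]
15 → extends → [2, 7, 10, 15]
13 → replaces 15 → [2, 7, 10, 13]
9 → replaces 10 → [2, 7, 9, 13]
5 → replaces 7 → [2, 5, 9, 13]
1 → replaces 2 → [1, 5, 9, 13]
14 → extends → [1, 5, 9, 13, 14]
11 → replaces 13 → [1, 5, 9, 11, 14]
12 → replaces 14 → [1, 5, 9, 11, 12]
Five tails, so the longest non-decreasing subsequence has length 5 (e.g. 6, 8, 10, 13, 14).

5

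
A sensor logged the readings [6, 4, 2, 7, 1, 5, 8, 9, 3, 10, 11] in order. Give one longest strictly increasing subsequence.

Patience tails give the LIS length; then backtrack through the dp parents:
6 → extends → [6]
4 → replaces 6 → [4]
2 → replaces 4 → [2]
7 → extends → [2, 7]
1 → replaces 2 → [1, 7]
5 → replaces 7 → [1, 5]
8 → extends → [1, 5, 8]
9 → extends → [1, 5, 8, 9]
3 → replaces 5 → [1, 3, 8, 9]
10 → extends → [1, 3, 8, 9, 10]
11 → extends → [1, 3, 8, 9, 10, 11]
Length 6; one witness is 6, 7, 8, 9, 10, 11.

6, 7, 8, 9, 10, 11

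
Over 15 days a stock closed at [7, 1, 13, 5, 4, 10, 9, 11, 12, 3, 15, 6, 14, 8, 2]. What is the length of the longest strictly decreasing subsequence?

5

Let dp[i] be the longest strictly decreasing subsequence ending at i:
i:      1  2  3  4  5  6  7  8  9 10 11 12 13 14 15
a[i]:   7  1 13  5  4 10  9 11 12  3 15  6 14  8  2
dp:     1  2  1  2  3  2  3  2  2  4  1  4  2  4  5
Maximum is 5.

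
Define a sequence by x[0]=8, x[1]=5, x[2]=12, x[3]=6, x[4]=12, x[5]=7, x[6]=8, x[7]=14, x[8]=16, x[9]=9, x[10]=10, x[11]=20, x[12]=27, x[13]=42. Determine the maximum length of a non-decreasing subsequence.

9

Track the smallest tail for each achievable length (allowing ties):
8 → extends → [8]
5 → replaces 8 → [5]
12 → extends → [5, 12]
6 → replaces 12 → [5, 6]
12 → extends → [5, 6, 12]
7 → replaces 12 → [5, 6, 7]
8 → extends → [5, 6, 7, 8]
14 → extends → [5, 6, 7, 8, 14]
16 → extends → [5, 6, 7, 8, 14, 16]
9 → replaces 14 → [5, 6, 7, 8, 9, 16]
10 → replaces 16 → [5, 6, 7, 8, 9, 10]
20 → extends → [5, 6, 7, 8, 9, 10, 20]
27 → extends → [5, 6, 7, 8, 9, 10, 20, 27]
42 → extends → [5, 6, 7, 8, 9, 10, 20, 27, 42]
Nine tails, so the longest non-decreasing subsequence has length 9 (e.g. 5, 6, 7, 8, 14, 16, 20, 27, 42).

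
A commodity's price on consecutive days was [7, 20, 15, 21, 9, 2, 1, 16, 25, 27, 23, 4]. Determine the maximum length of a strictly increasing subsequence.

5

Let dp[i] be the length of the longest such subsequence ending at index i:
i:      1  2  3  4  5  6  7  8  9 10 11 12
a[i]:   7 20 15 21  9  2  1 16 25 27 23  4
dp:     1  2  2  3  2  1  1  3  4  5  4  2
Maximum dp value is 5.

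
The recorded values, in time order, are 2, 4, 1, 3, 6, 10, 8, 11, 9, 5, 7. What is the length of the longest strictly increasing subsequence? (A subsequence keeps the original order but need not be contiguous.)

5

Track the smallest tail for each achievable length (strict):
2 → extends → [2]
4 → extends → [2, 4]
1 → replaces 2 → [1, 4]
3 → replaces 4 → [1, 3]
6 → extends → [1, 3, 6]
10 → extends → [1, 3, 6, 10]
8 → replaces 10 → [1, 3, 6, 8]
11 → extends → [1, 3, 6, 8, 11]
9 → replaces 11 → [1, 3, 6, 8, 9]
5 → replaces 6 → [1, 3, 5, 8, 9]
7 → replaces 8 → [1, 3, 5, 7, 9]
Five tails, so the longest strictly increasing subsequence has length 5 (e.g. 2, 4, 6, 10, 11).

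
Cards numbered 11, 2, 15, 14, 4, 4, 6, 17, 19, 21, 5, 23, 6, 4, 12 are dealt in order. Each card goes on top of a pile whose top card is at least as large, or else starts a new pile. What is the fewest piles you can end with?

Place each on the leftmost legal pile:
11 → new pile 1 (tops now [11])
2 → pile 1 (tops now [2])
15 → new pile 2 (tops now [2, 15])
14 → pile 2 (tops now [2, 14])
4 → pile 2 (tops now [2, 4])
4 → pile 2 (tops now [2, 4])
6 → new pile 3 (tops now [2, 4, 6])
17 → new pile 4 (tops now [2, 4, 6, 17])
19 → new pile 5 (tops now [2, 4, 6, 17, 19])
21 → new pile 6 (tops now [2, 4, 6, 17, 19, 21])
5 → pile 3 (tops now [2, 4, 5, 17, 19, 21])
23 → new pile 7 (tops now [2, 4, 5, 17, 19, 21, 23])
6 → pile 4 (tops now [2, 4, 5, 6, 19, 21, 23])
4 → pile 2 (tops now [2, 4, 5, 6, 19, 21, 23])
12 → pile 5 (tops now [2, 4, 5, 6, 12, 21, 23])
Seven piles.

7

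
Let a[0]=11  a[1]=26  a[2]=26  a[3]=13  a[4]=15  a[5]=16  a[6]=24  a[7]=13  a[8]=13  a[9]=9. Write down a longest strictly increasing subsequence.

11, 13, 15, 16, 24

Patience tails give the LIS length; then backtrack through the dp parents:
11 → extends → [11]
26 → extends → [11, 26]
26 → already a tail → [11, 26]
13 → replaces 26 → [11, 13]
15 → extends → [11, 13, 15]
16 → extends → [11, 13, 15, 16]
24 → extends → [11, 13, 15, 16, 24]
13 → already a tail → [11, 13, 15, 16, 24]
13 → already a tail → [11, 13, 15, 16, 24]
9 → replaces 11 → [9, 13, 15, 16, 24]
Length 5; one witness is 11, 13, 15, 16, 24.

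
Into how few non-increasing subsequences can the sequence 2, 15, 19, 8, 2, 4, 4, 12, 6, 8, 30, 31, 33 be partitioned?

7

Place each on the leftmost legal pile:
2 → new pile 1 (tops now [2])
15 → new pile 2 (tops now [2, 15])
19 → new pile 3 (tops now [2, 15, 19])
8 → pile 2 (tops now [2, 8, 19])
2 → pile 1 (tops now [2, 8, 19])
4 → pile 2 (tops now [2, 4, 19])
4 → pile 2 (tops now [2, 4, 19])
12 → pile 3 (tops now [2, 4, 12])
6 → pile 3 (tops now [2, 4, 6])
8 → new pile 4 (tops now [2, 4, 6, 8])
30 → new pile 5 (tops now [2, 4, 6, 8, 30])
31 → new pile 6 (tops now [2, 4, 6, 8, 30, 31])
33 → new pile 7 (tops now [2, 4, 6, 8, 30, 31, 33])
Seven piles.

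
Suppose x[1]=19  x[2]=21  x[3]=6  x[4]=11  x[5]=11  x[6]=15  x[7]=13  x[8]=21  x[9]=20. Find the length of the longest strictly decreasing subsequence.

3

Negate each value so 'decreasing' becomes 'increasing', then run patience tails on the negated sequence:
-19 → extends → [-19]
-21 → replaces -19 → [-21]
-6 → extends → [-21, -6]
-11 → replaces -6 → [-21, -11]
-11 → already a tail → [-21, -11]
-15 → replaces -11 → [-21, -15]
-13 → extends → [-21, -15, -13]
-21 → already a tail → [-21, -15, -13]
-20 → replaces -15 → [-21, -20, -13]
Three tails, so the longest strictly decreasing subsequence of the original has length 3.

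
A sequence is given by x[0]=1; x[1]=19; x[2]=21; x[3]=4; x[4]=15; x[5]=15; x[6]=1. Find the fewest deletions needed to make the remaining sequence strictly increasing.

4

Fewest deletions = n − (longest strictly increasing subsequence).
Patience tails:
1 → extends → [1]
19 → extends → [1, 19]
21 → extends → [1, 19, 21]
4 → replaces 19 → [1, 4, 21]
15 → replaces 21 → [1, 4, 15]
15 → already a tail → [1, 4, 15]
1 → already a tail → [1, 4, 15]
Longest strictly increasing subsequence has length 3, so deletions = 7 − 3 = 4.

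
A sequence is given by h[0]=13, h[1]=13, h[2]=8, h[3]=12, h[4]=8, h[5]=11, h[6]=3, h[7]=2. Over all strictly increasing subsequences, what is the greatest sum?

20

Let S[i] be the best sum of a strictly increasing subsequence ending at i:
i:      0  1  2  3  4  5  6  7
h[i]:  13 13  8 12  8 11  3  2
S:     13 13  8 20  8 19  3  2
Maximum is 20 (e.g. 8 + 12).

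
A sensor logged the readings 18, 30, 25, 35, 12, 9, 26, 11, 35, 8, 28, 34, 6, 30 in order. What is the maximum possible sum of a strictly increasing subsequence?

131

Let S[i] be the best sum of a strictly increasing subsequence ending at i:
i:       1   2   3   4   5   6   7   8   9  10  11  12  13  14
a[i]:   18  30  25  35  12   9  26  11  35   8  28  34   6  30
S:      18  48  43  83  12   9  69  20 104   8  97 131   6 127
Maximum is 131 (e.g. 18 + 25 + 26 + 28 + 34).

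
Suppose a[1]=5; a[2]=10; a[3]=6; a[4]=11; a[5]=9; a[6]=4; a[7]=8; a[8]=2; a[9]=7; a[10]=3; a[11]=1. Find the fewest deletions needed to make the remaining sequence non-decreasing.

Fewest deletions = n − (longest non-decreasing subsequence).
Patience tails:
5 → extends → [5]
10 → extends → [5, 10]
6 → replaces 10 → [5, 6]
11 → extends → [5, 6, 11]
9 → replaces 11 → [5, 6, 9]
4 → replaces 5 → [4, 6, 9]
8 → replaces 9 → [4, 6, 8]
2 → replaces 4 → [2, 6, 8]
7 → replaces 8 → [2, 6, 7]
3 → replaces 6 → [2, 3, 7]
1 → replaces 2 → [1, 3, 7]
Longest non-decreasing subsequence has length 3, so deletions = 11 − 3 = 8.

8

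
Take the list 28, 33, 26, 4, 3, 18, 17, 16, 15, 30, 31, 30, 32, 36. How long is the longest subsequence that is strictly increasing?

Track the smallest tail for each achievable length (strict):
28 → extends → [28]
33 → extends → [28, 33]
26 → replaces 28 → [26, 33]
4 → replaces 26 → [4, 33]
3 → replaces 4 → [3, 33]
18 → replaces 33 → [3, 18]
17 → replaces 18 → [3, 17]
16 → replaces 17 → [3, 16]
15 → replaces 16 → [3, 15]
30 → extends → [3, 15, 30]
31 → extends → [3, 15, 30, 31]
30 → already a tail → [3, 15, 30, 31]
32 → extends → [3, 15, 30, 31, 32]
36 → extends → [3, 15, 30, 31, 32, 36]
Six tails, so the longest strictly increasing subsequence has length 6 (e.g. 4, 18, 30, 31, 32, 36).

6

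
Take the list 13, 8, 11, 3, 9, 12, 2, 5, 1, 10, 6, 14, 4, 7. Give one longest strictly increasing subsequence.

Patience tails give the LIS length; then backtrack through the dp parents:
13 → extends → [13]
8 → replaces 13 → [8]
11 → extends → [8, 11]
3 → replaces 8 → [3, 11]
9 → replaces 11 → [3, 9]
12 → extends → [3, 9, 12]
2 → replaces 3 → [2, 9, 12]
5 → replaces 9 → [2, 5, 12]
1 → replaces 2 → [1, 5, 12]
10 → replaces 12 → [1, 5, 10]
6 → replaces 10 → [1, 5, 6]
14 → extends → [1, 5, 6, 14]
4 → replaces 5 → [1, 4, 6, 14]
7 → replaces 14 → [1, 4, 6, 7]
Length 4; one witness is 8, 11, 12, 14.

8, 11, 12, 14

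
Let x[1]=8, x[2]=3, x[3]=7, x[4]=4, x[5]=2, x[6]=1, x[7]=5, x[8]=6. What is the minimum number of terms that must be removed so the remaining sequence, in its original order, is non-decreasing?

4

Fewest deletions = n − (longest non-decreasing subsequence).
Patience tails:
8 → extends → [8]
3 → replaces 8 → [3]
7 → extends → [3, 7]
4 → replaces 7 → [3, 4]
2 → replaces 3 → [2, 4]
1 → replaces 2 → [1, 4]
5 → extends → [1, 4, 5]
6 → extends → [1, 4, 5, 6]
Longest non-decreasing subsequence has length 4, so deletions = 8 − 4 = 4.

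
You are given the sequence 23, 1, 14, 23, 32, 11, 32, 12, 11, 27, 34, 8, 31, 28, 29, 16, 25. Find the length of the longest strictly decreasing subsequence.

Let dp[i] be the longest strictly decreasing subsequence ending at i:
i:      1  2  3  4  5  6  7  8  9 10 11 12 13 14 15 16 17
a[i]:  23  1 14 23 32 11 32 12 11 27 34  8 31 28 29 16 25
dp:     1  2  2  1  1  3  1  3  4  2  1  5  2  3  3  4  4
Maximum is 5.

5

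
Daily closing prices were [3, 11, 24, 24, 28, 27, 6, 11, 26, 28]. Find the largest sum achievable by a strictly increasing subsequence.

93

Let S[i] be the best sum of a strictly increasing subsequence ending at i:
i:      1  2  3  4  5  6  7  8  9 10
a[i]:   3 11 24 24 28 27  6 11 26 28
S:      3 14 38 38 66 65  9 20 64 93
Maximum is 93 (e.g. 3 + 11 + 24 + 27 + 28).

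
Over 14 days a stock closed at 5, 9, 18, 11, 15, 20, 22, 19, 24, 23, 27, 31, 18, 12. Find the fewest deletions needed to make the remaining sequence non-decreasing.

Fewest deletions = n − (longest non-decreasing subsequence).
Patience tails:
5 → extends → [5]
9 → extends → [5, 9]
18 → extends → [5, 9, 18]
11 → replaces 18 → [5, 9, 11]
15 → extends → [5, 9, 11, 15]
20 → extends → [5, 9, 11, 15, 20]
22 → extends → [5, 9, 11, 15, 20, 22]
19 → replaces 20 → [5, 9, 11, 15, 19, 22]
24 → extends → [5, 9, 11, 15, 19, 22, 24]
23 → replaces 24 → [5, 9, 11, 15, 19, 22, 23]
27 → extends → [5, 9, 11, 15, 19, 22, 23, 27]
31 → extends → [5, 9, 11, 15, 19, 22, 23, 27, 31]
18 → replaces 19 → [5, 9, 11, 15, 18, 22, 23, 27, 31]
12 → replaces 15 → [5, 9, 11, 12, 18, 22, 23, 27, 31]
Longest non-decreasing subsequence has length 9, so deletions = 14 − 9 = 5.

5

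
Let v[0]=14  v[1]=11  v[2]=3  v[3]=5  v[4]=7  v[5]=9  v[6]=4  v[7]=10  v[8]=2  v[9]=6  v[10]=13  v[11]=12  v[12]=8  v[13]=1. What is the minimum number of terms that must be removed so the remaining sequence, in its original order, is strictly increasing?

8

Fewest deletions = n − (longest strictly increasing subsequence).
Patience tails:
14 → extends → [14]
11 → replaces 14 → [11]
3 → replaces 11 → [3]
5 → extends → [3, 5]
7 → extends → [3, 5, 7]
9 → extends → [3, 5, 7, 9]
4 → replaces 5 → [3, 4, 7, 9]
10 → extends → [3, 4, 7, 9, 10]
2 → replaces 3 → [2, 4, 7, 9, 10]
6 → replaces 7 → [2, 4, 6, 9, 10]
13 → extends → [2, 4, 6, 9, 10, 13]
12 → replaces 13 → [2, 4, 6, 9, 10, 12]
8 → replaces 9 → [2, 4, 6, 8, 10, 12]
1 → replaces 2 → [1, 4, 6, 8, 10, 12]
Longest strictly increasing subsequence has length 6, so deletions = 14 − 6 = 8.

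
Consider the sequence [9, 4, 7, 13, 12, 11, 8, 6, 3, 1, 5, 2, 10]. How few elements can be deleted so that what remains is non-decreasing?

Fewest deletions = n − (longest non-decreasing subsequence).
Patience tails:
9 → extends → [9]
4 → replaces 9 → [4]
7 → extends → [4, 7]
13 → extends → [4, 7, 13]
12 → replaces 13 → [4, 7, 12]
11 → replaces 12 → [4, 7, 11]
8 → replaces 11 → [4, 7, 8]
6 → replaces 7 → [4, 6, 8]
3 → replaces 4 → [3, 6, 8]
1 → replaces 3 → [1, 6, 8]
5 → replaces 6 → [1, 5, 8]
2 → replaces 5 → [1, 2, 8]
10 → extends → [1, 2, 8, 10]
Longest non-decreasing subsequence has length 4, so deletions = 13 − 4 = 9.

9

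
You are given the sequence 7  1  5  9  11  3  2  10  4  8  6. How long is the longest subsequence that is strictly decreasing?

4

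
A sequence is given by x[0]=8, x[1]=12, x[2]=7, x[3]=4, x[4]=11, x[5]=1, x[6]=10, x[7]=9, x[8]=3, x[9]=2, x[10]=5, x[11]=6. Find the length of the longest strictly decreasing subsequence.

6

Negate each value so 'decreasing' becomes 'increasing', then run patience tails on the negated sequence:
-8 → extends → [-8]
-12 → replaces -8 → [-12]
-7 → extends → [-12, -7]
-4 → extends → [-12, -7, -4]
-11 → replaces -7 → [-12, -11, -4]
-1 → extends → [-12, -11, -4, -1]
-10 → replaces -4 → [-12, -11, -10, -1]
-9 → replaces -1 → [-12, -11, -10, -9]
-3 → extends → [-12, -11, -10, -9, -3]
-2 → extends → [-12, -11, -10, -9, -3, -2]
-5 → replaces -3 → [-12, -11, -10, -9, -5, -2]
-6 → replaces -5 → [-12, -11, -10, -9, -6, -2]
Six tails, so the longest strictly decreasing subsequence of the original has length 6.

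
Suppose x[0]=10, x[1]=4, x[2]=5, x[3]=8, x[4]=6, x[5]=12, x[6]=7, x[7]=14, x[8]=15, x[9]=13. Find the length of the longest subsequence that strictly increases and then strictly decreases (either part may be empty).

7

inc[i] = longest strictly increasing subsequence ending at i; dec[i] = longest strictly decreasing subsequence starting at i:
i:      0  1  2  3  4  5  6  7  8  9
x[i]:  10  4  5  8  6 12  7 14 15 13
inc:    1  1  2  3  3  4  4  5  6  5
dec:    3  1  1  2  1  2  1  2  2  1
Best peak at i=8 (value 15): inc=6, dec=2, length 6+2−1 = 7.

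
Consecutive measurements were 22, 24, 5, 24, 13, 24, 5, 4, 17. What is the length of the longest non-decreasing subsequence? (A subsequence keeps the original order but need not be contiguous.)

4

Let dp[i] be the length of the longest such subsequence ending at index i:
i:      1  2  3  4  5  6  7  8  9
a[i]:  22 24  5 24 13 24  5  4 17
dp:     1  2  1  3  2  4  2  1  3
Maximum dp value is 4.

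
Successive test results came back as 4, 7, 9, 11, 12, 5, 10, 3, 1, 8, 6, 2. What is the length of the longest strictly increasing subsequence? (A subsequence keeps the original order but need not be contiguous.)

5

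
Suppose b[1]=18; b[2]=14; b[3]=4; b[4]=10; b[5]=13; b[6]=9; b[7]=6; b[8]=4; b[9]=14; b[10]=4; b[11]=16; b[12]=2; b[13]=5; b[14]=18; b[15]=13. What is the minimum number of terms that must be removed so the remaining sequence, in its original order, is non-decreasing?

Fewest deletions = n − (longest non-decreasing subsequence).
i:      1  2  3  4  5  6  7  8  9 10 11 12 13 14 15
b[i]:  18 14  4 10 13  9  6  4 14  4 16  2  5 18 13
dp:     1  1  1  2  3  2  2  2  4  3  5  1  4  6  5
max dp = 6, so deletions = 15 − 6 = 9.

9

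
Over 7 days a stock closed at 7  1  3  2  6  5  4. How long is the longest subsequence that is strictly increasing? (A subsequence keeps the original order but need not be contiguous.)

3

Track the smallest tail for each achievable length (strict):
7 → extends → [7]
1 → replaces 7 → [1]
3 → extends → [1, 3]
2 → replaces 3 → [1, 2]
6 → extends → [1, 2, 6]
5 → replaces 6 → [1, 2, 5]
4 → replaces 5 → [1, 2, 4]
Three tails, so the longest strictly increasing subsequence has length 3 (e.g. 1, 3, 6).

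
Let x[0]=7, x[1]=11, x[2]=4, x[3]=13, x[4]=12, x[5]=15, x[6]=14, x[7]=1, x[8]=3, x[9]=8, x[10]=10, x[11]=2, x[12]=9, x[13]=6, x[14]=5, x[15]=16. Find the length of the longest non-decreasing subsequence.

5

Track the smallest tail for each achievable length (allowing ties):
7 → extends → [7]
11 → extends → [7, 11]
4 → replaces 7 → [4, 11]
13 → extends → [4, 11, 13]
12 → replaces 13 → [4, 11, 12]
15 → extends → [4, 11, 12, 15]
14 → replaces 15 → [4, 11, 12, 14]
1 → replaces 4 → [1, 11, 12, 14]
3 → replaces 11 → [1, 3, 12, 14]
8 → replaces 12 → [1, 3, 8, 14]
10 → replaces 14 → [1, 3, 8, 10]
2 → replaces 3 → [1, 2, 8, 10]
9 → replaces 10 → [1, 2, 8, 9]
6 → replaces 8 → [1, 2, 6, 9]
5 → replaces 6 → [1, 2, 5, 9]
16 → extends → [1, 2, 5, 9, 16]
Five tails, so the longest non-decreasing subsequence has length 5 (e.g. 7, 11, 13, 15, 16).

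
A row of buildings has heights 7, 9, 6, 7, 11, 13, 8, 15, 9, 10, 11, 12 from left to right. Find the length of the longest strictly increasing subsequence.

7

Track the smallest tail for each achievable length (strict):
7 → extends → [7]
9 → extends → [7, 9]
6 → replaces 7 → [6, 9]
7 → replaces 9 → [6, 7]
11 → extends → [6, 7, 11]
13 → extends → [6, 7, 11, 13]
8 → replaces 11 → [6, 7, 8, 13]
15 → extends → [6, 7, 8, 13, 15]
9 → replaces 13 → [6, 7, 8, 9, 15]
10 → replaces 15 → [6, 7, 8, 9, 10]
11 → extends → [6, 7, 8, 9, 10, 11]
12 → extends → [6, 7, 8, 9, 10, 11, 12]
Seven tails, so the longest strictly increasing subsequence has length 7 (e.g. 6, 7, 8, 9, 10, 11, 12).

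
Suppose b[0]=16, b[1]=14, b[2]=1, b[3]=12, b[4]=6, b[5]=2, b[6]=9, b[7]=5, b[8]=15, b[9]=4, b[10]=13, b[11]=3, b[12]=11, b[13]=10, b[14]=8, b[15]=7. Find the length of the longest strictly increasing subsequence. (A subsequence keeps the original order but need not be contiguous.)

Let dp[i] be the length of the longest such subsequence ending at index i:
i:      0  1  2  3  4  5  6  7  8  9 10 11 12 13 14 15
b[i]:  16 14  1 12  6  2  9  5 15  4 13  3 11 10  8  7
dp:     1  1  1  2  2  2  3  3  4  3  4  3  4  4  4  4
Maximum dp value is 4.

4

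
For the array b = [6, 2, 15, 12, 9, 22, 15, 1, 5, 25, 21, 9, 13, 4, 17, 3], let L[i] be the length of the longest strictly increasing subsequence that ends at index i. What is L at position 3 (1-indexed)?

dp[i] = 1 + max{dp[j] : j<i, b[j]<b[i]} (or 1 if no such j):
i:      1  2  3  4  5  6  7  8  9 10 11 12 13 14 15 16
b[i]:   6  2 15 12  9 22 15  1  5 25 21  9 13  4 17  3
dp:     1  1  2  2  2  3  3  1  2  4  4  3  4  2  5  2
At index 3 the value is 2.

2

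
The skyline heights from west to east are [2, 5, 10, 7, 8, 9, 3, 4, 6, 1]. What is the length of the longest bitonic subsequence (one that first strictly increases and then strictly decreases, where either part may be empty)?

7

inc[i] = longest strictly increasing subsequence ending at i; dec[i] = longest strictly decreasing subsequence starting at i:
i:      1  2  3  4  5  6  7  8  9 10
a[i]:   2  5 10  7  8  9  3  4  6  1
inc:    1  2  3  3  4  5  2  3  4  1
dec:    2  3  4  3  3  3  2  2  2  1
Best peak at i=6 (value 9): inc=5, dec=3, length 5+3−1 = 7.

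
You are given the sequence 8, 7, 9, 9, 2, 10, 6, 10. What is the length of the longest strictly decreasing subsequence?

3

Negate each value so 'decreasing' becomes 'increasing', then run patience tails on the negated sequence:
-8 → extends → [-8]
-7 → extends → [-8, -7]
-9 → replaces -8 → [-9, -7]
-9 → already a tail → [-9, -7]
-2 → extends → [-9, -7, -2]
-10 → replaces -9 → [-10, -7, -2]
-6 → replaces -2 → [-10, -7, -6]
-10 → already a tail → [-10, -7, -6]
Three tails, so the longest strictly decreasing subsequence of the original has length 3.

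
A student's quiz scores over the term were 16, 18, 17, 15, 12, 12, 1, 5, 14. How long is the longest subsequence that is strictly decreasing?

Let dp[i] be the longest strictly decreasing subsequence ending at i:
i:      1  2  3  4  5  6  7  8  9
a[i]:  16 18 17 15 12 12  1  5 14
dp:     1  1  2  3  4  4  5  5  4
Maximum is 5.

5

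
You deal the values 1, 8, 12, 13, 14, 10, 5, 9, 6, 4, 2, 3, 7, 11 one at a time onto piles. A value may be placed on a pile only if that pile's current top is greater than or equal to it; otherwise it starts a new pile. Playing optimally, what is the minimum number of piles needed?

The minimum number of non-increasing subsequences covering a sequence equals the length of its longest strictly increasing subsequence.
LIS length is 5 (e.g. 1, 8, 12, 13, 14), so 5 piles are needed.

5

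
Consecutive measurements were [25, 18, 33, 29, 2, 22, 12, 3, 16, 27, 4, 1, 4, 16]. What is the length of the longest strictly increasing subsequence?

4

Track the smallest tail for each achievable length (strict):
25 → extends → [25]
18 → replaces 25 → [18]
33 → extends → [18, 33]
29 → replaces 33 → [18, 29]
2 → replaces 18 → [2, 29]
22 → replaces 29 → [2, 22]
12 → replaces 22 → [2, 12]
3 → replaces 12 → [2, 3]
16 → extends → [2, 3, 16]
27 → extends → [2, 3, 16, 27]
4 → replaces 16 → [2, 3, 4, 27]
1 → replaces 2 → [1, 3, 4, 27]
4 → already a tail → [1, 3, 4, 27]
16 → replaces 27 → [1, 3, 4, 16]
Four tails, so the longest strictly increasing subsequence has length 4 (e.g. 2, 12, 16, 27).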